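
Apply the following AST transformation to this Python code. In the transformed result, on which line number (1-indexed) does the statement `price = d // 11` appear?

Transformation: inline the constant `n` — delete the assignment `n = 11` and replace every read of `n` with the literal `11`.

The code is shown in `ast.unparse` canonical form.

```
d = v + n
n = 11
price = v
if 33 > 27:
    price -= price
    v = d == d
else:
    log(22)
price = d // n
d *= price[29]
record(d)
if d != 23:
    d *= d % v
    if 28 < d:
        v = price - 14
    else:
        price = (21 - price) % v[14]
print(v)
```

8

Transformed code:
d = v + 11
price = v
if 33 > 27:
    price -= price
    v = d == d
else:
    log(22)
price = d // 11
d *= price[29]
record(d)
if d != 23:
    d *= d % v
    if 28 < d:
        v = price - 14
    else:
        price = (21 - price) % v[14]
print(v)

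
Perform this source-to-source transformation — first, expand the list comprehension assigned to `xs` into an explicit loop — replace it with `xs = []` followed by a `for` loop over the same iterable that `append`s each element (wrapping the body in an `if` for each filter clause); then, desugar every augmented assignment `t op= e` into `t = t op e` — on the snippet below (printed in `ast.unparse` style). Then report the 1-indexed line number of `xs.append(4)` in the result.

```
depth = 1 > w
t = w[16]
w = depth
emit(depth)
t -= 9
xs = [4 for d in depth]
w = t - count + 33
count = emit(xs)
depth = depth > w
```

8

Transformed code:
depth = 1 > w
t = w[16]
w = depth
emit(depth)
t = t - 9
xs = []
for d in depth:
    xs.append(4)
w = t - count + 33
count = emit(xs)
depth = depth > w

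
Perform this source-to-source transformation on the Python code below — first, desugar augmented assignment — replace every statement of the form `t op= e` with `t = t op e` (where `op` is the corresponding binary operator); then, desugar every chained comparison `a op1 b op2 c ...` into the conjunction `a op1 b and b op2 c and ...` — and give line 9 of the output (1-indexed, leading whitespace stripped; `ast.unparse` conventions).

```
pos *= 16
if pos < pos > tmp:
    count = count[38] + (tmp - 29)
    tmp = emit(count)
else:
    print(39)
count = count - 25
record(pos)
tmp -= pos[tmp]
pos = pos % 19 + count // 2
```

tmp = tmp - pos[tmp]

Transformed code:
pos = pos * 16
if pos < pos and pos > tmp:
    count = count[38] + (tmp - 29)
    tmp = emit(count)
else:
    print(39)
count = count - 25
record(pos)
tmp = tmp - pos[tmp]
pos = pos % 19 + count // 2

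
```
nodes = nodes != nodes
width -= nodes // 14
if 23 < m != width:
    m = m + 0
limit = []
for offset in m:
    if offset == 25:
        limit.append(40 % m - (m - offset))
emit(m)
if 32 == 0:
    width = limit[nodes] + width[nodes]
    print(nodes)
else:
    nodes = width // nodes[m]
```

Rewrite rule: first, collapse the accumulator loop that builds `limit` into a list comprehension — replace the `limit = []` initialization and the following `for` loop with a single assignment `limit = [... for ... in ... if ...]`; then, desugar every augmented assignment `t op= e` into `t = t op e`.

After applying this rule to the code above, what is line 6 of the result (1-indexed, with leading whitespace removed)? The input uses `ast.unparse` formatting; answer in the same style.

Transformed code:
nodes = nodes != nodes
width = width - nodes // 14
if 23 < m != width:
    m = m + 0
limit = [40 % m - (m - offset) for offset in m if offset == 25]
emit(m)
if 32 == 0:
    width = limit[nodes] + width[nodes]
    print(nodes)
else:
    nodes = width // nodes[m]

emit(m)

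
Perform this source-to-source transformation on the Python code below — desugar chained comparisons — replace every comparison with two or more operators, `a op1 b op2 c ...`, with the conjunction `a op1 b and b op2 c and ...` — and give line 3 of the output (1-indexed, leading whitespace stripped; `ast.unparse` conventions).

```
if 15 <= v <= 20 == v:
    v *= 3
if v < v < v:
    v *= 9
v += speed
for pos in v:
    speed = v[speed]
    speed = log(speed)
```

if v < v and v < v:

Transformed code:
if 15 <= v and v <= 20 and (20 == v):
    v *= 3
if v < v and v < v:
    v *= 9
v += speed
for pos in v:
    speed = v[speed]
    speed = log(speed)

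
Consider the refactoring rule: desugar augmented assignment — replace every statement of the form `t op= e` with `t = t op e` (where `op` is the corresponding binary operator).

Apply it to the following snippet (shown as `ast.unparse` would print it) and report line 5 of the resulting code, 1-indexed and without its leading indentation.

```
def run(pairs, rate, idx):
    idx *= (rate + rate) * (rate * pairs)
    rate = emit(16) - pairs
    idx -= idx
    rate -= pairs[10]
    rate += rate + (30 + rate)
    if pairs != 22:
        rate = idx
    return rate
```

Transformed code:
def run(pairs, rate, idx):
    idx = idx * ((rate + rate) * (rate * pairs))
    rate = emit(16) - pairs
    idx = idx - idx
    rate = rate - pairs[10]
    rate = rate + (rate + (30 + rate))
    if pairs != 22:
        rate = idx
    return rate

rate = rate - pairs[10]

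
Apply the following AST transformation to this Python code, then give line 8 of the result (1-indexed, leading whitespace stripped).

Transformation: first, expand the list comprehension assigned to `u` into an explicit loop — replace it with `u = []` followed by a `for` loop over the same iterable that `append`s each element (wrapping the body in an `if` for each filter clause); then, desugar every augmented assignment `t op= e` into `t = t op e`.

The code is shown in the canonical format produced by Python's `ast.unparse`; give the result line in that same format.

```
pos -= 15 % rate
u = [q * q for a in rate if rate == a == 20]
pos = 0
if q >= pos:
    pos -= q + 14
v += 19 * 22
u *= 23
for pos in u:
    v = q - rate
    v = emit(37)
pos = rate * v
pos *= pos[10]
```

Transformed code:
pos = pos - 15 % rate
u = []
for a in rate:
    if rate == a == 20:
        u.append(q * q)
pos = 0
if q >= pos:
    pos = pos - (q + 14)
v = v + 19 * 22
u = u * 23
for pos in u:
    v = q - rate
    v = emit(37)
pos = rate * v
pos = pos * pos[10]

pos = pos - (q + 14)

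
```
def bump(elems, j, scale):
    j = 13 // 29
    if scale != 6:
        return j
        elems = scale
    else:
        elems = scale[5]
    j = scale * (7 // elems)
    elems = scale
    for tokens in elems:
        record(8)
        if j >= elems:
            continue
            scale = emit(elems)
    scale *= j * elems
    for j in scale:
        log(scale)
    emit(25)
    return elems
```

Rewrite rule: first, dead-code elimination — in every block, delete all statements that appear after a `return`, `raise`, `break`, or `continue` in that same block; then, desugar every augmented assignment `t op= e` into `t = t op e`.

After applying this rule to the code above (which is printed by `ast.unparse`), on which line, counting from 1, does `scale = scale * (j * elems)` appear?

Transformed code:
def bump(elems, j, scale):
    j = 13 // 29
    if scale != 6:
        return j
    else:
        elems = scale[5]
    j = scale * (7 // elems)
    elems = scale
    for tokens in elems:
        record(8)
        if j >= elems:
            continue
    scale = scale * (j * elems)
    for j in scale:
        log(scale)
    emit(25)
    return elems

13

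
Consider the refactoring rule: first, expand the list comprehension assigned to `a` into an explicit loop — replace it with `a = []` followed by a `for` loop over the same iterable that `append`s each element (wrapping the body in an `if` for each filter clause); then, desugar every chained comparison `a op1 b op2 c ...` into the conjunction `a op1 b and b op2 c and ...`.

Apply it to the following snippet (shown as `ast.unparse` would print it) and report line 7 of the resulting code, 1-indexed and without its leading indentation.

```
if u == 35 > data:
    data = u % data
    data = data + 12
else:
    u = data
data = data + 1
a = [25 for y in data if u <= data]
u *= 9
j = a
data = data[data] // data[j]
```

a = []

Transformed code:
if u == 35 and 35 > data:
    data = u % data
    data = data + 12
else:
    u = data
data = data + 1
a = []
for y in data:
    if u <= data:
        a.append(25)
u *= 9
j = a
data = data[data] // data[j]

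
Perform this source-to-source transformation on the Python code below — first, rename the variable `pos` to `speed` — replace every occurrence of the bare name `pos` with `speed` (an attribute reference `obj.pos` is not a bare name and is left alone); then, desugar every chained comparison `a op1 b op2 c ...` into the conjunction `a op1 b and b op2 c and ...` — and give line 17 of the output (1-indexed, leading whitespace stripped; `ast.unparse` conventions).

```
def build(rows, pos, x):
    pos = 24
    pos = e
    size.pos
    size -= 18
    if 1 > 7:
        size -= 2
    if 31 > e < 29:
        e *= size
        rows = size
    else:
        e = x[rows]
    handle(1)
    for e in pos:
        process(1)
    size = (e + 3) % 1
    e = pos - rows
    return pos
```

e = speed - rows

Transformed code:
def build(rows, speed, x):
    speed = 24
    speed = e
    size.pos
    size -= 18
    if 1 > 7:
        size -= 2
    if 31 > e and e < 29:
        e *= size
        rows = size
    else:
        e = x[rows]
    handle(1)
    for e in speed:
        process(1)
    size = (e + 3) % 1
    e = speed - rows
    return speed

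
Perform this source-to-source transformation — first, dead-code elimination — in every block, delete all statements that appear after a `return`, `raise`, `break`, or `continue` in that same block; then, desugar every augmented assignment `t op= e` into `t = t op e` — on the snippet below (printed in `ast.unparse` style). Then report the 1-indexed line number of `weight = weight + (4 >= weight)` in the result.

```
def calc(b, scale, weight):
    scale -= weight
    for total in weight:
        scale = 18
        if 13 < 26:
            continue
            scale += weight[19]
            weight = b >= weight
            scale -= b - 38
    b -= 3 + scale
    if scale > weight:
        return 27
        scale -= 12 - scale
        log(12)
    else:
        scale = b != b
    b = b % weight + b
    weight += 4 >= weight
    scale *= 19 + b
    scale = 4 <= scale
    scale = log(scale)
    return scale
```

13

Transformed code:
def calc(b, scale, weight):
    scale = scale - weight
    for total in weight:
        scale = 18
        if 13 < 26:
            continue
    b = b - (3 + scale)
    if scale > weight:
        return 27
    else:
        scale = b != b
    b = b % weight + b
    weight = weight + (4 >= weight)
    scale = scale * (19 + b)
    scale = 4 <= scale
    scale = log(scale)
    return scale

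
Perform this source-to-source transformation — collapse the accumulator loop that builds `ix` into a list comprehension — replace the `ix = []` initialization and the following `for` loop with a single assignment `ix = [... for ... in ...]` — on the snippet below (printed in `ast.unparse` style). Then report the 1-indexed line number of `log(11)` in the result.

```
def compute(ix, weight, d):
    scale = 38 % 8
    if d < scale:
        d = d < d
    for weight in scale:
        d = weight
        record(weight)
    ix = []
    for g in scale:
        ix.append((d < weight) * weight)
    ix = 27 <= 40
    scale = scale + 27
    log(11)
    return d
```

Transformed code:
def compute(ix, weight, d):
    scale = 38 % 8
    if d < scale:
        d = d < d
    for weight in scale:
        d = weight
        record(weight)
    ix = [(d < weight) * weight for g in scale]
    ix = 27 <= 40
    scale = scale + 27
    log(11)
    return d

11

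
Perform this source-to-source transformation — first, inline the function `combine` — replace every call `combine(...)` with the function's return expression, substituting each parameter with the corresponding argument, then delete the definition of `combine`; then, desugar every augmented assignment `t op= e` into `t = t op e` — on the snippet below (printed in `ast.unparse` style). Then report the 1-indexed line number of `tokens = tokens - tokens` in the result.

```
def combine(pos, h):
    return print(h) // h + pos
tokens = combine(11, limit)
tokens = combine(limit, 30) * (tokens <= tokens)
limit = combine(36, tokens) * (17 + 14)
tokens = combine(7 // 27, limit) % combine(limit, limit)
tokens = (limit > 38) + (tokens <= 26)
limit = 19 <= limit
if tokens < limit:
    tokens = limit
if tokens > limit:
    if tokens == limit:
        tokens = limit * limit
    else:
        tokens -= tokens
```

13

Transformed code:
tokens = print(limit) // limit + 11
tokens = (print(30) // 30 + limit) * (tokens <= tokens)
limit = (print(tokens) // tokens + 36) * (17 + 14)
tokens = (print(limit) // limit + 7 // 27) % (print(limit) // limit + limit)
tokens = (limit > 38) + (tokens <= 26)
limit = 19 <= limit
if tokens < limit:
    tokens = limit
if tokens > limit:
    if tokens == limit:
        tokens = limit * limit
    else:
        tokens = tokens - tokens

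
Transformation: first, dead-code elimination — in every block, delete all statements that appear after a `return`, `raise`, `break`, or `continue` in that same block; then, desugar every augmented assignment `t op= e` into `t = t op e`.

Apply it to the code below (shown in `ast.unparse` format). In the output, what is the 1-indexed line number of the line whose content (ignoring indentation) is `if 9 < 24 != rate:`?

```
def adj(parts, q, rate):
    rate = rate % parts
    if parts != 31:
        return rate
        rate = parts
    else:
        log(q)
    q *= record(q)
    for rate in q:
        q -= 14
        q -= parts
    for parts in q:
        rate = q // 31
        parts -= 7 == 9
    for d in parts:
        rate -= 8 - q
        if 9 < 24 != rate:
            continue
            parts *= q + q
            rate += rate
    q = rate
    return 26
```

16

Transformed code:
def adj(parts, q, rate):
    rate = rate % parts
    if parts != 31:
        return rate
    else:
        log(q)
    q = q * record(q)
    for rate in q:
        q = q - 14
        q = q - parts
    for parts in q:
        rate = q // 31
        parts = parts - (7 == 9)
    for d in parts:
        rate = rate - (8 - q)
        if 9 < 24 != rate:
            continue
    q = rate
    return 26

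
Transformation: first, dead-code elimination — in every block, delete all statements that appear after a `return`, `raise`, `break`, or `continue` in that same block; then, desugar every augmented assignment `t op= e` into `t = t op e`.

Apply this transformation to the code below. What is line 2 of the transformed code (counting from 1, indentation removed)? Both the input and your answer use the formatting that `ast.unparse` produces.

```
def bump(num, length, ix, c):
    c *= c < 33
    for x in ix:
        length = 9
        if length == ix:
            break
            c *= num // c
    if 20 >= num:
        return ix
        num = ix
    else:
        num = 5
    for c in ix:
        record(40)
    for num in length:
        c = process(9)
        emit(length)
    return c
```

c = c * (c < 33)

Transformed code:
def bump(num, length, ix, c):
    c = c * (c < 33)
    for x in ix:
        length = 9
        if length == ix:
            break
    if 20 >= num:
        return ix
    else:
        num = 5
    for c in ix:
        record(40)
    for num in length:
        c = process(9)
        emit(length)
    return c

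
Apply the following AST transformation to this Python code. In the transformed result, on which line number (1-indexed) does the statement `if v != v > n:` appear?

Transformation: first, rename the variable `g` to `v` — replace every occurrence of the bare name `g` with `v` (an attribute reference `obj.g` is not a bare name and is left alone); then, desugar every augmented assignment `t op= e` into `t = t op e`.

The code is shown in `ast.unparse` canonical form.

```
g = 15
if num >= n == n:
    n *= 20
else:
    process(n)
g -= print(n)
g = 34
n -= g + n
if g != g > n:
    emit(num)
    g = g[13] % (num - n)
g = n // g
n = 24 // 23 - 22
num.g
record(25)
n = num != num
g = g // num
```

Transformed code:
v = 15
if num >= n == n:
    n = n * 20
else:
    process(n)
v = v - print(n)
v = 34
n = n - (v + n)
if v != v > n:
    emit(num)
    v = v[13] % (num - n)
v = n // v
n = 24 // 23 - 22
num.g
record(25)
n = num != num
v = v // num

9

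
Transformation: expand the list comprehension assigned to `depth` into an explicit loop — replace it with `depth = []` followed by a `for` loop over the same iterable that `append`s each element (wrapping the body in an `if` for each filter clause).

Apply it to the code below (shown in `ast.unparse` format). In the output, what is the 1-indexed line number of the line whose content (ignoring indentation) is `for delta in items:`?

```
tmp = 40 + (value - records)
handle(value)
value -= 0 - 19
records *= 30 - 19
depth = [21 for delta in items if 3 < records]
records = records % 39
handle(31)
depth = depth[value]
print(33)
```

6

Transformed code:
tmp = 40 + (value - records)
handle(value)
value -= 0 - 19
records *= 30 - 19
depth = []
for delta in items:
    if 3 < records:
        depth.append(21)
records = records % 39
handle(31)
depth = depth[value]
print(33)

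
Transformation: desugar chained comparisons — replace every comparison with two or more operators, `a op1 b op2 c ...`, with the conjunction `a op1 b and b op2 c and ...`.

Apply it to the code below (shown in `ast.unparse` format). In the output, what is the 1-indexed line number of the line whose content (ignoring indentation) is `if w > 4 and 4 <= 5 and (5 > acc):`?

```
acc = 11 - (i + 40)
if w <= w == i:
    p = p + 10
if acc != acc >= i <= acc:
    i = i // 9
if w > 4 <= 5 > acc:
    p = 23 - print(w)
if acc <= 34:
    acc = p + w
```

6

Transformed code:
acc = 11 - (i + 40)
if w <= w and w == i:
    p = p + 10
if acc != acc and acc >= i and (i <= acc):
    i = i // 9
if w > 4 and 4 <= 5 and (5 > acc):
    p = 23 - print(w)
if acc <= 34:
    acc = p + w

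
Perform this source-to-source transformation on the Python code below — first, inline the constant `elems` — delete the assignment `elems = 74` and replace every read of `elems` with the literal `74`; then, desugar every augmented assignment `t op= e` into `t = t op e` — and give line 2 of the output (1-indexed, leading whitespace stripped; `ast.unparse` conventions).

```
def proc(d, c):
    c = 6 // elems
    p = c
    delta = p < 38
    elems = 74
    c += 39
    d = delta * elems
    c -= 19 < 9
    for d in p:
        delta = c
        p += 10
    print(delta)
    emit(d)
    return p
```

Transformed code:
def proc(d, c):
    c = 6 // 74
    p = c
    delta = p < 38
    c = c + 39
    d = delta * 74
    c = c - (19 < 9)
    for d in p:
        delta = c
        p = p + 10
    print(delta)
    emit(d)
    return p

c = 6 // 74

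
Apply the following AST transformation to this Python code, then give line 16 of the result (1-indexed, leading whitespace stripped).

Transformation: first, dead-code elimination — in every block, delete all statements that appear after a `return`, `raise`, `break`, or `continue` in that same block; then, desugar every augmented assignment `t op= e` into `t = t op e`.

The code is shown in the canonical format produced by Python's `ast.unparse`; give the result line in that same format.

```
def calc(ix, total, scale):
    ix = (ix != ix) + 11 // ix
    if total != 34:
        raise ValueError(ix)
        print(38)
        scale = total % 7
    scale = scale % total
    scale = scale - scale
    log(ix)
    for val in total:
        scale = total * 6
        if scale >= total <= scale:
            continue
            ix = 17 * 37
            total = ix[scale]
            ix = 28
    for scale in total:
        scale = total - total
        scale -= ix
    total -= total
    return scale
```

Transformed code:
def calc(ix, total, scale):
    ix = (ix != ix) + 11 // ix
    if total != 34:
        raise ValueError(ix)
    scale = scale % total
    scale = scale - scale
    log(ix)
    for val in total:
        scale = total * 6
        if scale >= total <= scale:
            continue
    for scale in total:
        scale = total - total
        scale = scale - ix
    total = total - total
    return scale

return scale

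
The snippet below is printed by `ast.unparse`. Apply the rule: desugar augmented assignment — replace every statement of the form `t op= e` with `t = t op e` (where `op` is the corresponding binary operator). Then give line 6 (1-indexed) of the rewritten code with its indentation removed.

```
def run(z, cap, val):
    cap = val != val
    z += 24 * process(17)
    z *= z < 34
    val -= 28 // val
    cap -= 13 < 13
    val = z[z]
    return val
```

cap = cap - (13 < 13)

Transformed code:
def run(z, cap, val):
    cap = val != val
    z = z + 24 * process(17)
    z = z * (z < 34)
    val = val - 28 // val
    cap = cap - (13 < 13)
    val = z[z]
    return val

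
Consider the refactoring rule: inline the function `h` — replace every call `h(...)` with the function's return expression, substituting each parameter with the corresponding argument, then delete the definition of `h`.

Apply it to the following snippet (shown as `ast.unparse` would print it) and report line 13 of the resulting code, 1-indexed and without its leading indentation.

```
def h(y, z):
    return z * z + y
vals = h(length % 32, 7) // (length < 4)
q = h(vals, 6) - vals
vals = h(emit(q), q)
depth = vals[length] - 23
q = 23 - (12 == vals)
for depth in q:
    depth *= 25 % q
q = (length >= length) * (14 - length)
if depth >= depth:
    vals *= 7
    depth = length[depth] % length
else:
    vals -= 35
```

vals -= 35

Transformed code:
vals = (7 * 7 + length % 32) // (length < 4)
q = 6 * 6 + vals - vals
vals = q * q + emit(q)
depth = vals[length] - 23
q = 23 - (12 == vals)
for depth in q:
    depth *= 25 % q
q = (length >= length) * (14 - length)
if depth >= depth:
    vals *= 7
    depth = length[depth] % length
else:
    vals -= 35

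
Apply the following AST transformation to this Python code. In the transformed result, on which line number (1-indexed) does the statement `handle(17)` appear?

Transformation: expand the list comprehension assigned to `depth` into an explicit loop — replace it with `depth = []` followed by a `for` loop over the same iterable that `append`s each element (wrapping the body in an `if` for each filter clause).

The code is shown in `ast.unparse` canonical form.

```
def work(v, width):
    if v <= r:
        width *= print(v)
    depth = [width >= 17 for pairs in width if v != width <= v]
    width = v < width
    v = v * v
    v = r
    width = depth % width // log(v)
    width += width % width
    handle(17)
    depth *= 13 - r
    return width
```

13

Transformed code:
def work(v, width):
    if v <= r:
        width *= print(v)
    depth = []
    for pairs in width:
        if v != width <= v:
            depth.append(width >= 17)
    width = v < width
    v = v * v
    v = r
    width = depth % width // log(v)
    width += width % width
    handle(17)
    depth *= 13 - r
    return width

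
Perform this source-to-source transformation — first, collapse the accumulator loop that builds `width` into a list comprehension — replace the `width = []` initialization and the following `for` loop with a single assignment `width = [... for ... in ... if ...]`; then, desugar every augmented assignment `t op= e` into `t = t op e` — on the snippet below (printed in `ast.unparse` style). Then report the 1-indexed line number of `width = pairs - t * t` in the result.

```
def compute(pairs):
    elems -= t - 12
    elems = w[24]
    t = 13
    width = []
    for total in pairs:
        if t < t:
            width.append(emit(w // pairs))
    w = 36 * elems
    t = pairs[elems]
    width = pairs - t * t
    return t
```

8

Transformed code:
def compute(pairs):
    elems = elems - (t - 12)
    elems = w[24]
    t = 13
    width = [emit(w // pairs) for total in pairs if t < t]
    w = 36 * elems
    t = pairs[elems]
    width = pairs - t * t
    return t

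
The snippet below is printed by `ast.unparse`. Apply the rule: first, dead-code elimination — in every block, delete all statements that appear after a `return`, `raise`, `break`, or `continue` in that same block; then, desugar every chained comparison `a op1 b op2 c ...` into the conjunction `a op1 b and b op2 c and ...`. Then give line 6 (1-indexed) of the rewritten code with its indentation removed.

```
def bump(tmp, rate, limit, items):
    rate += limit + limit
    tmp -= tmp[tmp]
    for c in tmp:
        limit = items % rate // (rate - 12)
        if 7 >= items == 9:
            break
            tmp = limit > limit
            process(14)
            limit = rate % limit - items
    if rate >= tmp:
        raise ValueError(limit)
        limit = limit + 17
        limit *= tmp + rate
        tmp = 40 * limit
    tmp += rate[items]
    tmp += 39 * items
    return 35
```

Transformed code:
def bump(tmp, rate, limit, items):
    rate += limit + limit
    tmp -= tmp[tmp]
    for c in tmp:
        limit = items % rate // (rate - 12)
        if 7 >= items and items == 9:
            break
    if rate >= tmp:
        raise ValueError(limit)
    tmp += rate[items]
    tmp += 39 * items
    return 35

if 7 >= items and items == 9:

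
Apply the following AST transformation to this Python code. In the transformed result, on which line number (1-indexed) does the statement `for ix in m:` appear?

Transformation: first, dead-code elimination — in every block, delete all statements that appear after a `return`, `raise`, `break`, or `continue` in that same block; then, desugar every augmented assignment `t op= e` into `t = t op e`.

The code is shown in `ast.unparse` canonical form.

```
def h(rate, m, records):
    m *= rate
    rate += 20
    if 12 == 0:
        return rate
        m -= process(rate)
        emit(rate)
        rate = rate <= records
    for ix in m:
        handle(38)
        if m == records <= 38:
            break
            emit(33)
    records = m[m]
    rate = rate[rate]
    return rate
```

Transformed code:
def h(rate, m, records):
    m = m * rate
    rate = rate + 20
    if 12 == 0:
        return rate
    for ix in m:
        handle(38)
        if m == records <= 38:
            break
    records = m[m]
    rate = rate[rate]
    return rate

6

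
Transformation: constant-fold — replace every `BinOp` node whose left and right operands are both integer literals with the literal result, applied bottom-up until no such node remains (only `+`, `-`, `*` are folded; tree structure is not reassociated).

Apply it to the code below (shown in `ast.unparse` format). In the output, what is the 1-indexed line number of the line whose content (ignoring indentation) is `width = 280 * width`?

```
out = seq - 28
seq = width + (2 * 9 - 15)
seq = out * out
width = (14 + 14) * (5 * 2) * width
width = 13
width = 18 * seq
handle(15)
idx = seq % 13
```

Transformed code:
out = seq - 28
seq = width + 3
seq = out * out
width = 280 * width
width = 13
width = 18 * seq
handle(15)
idx = seq % 13

4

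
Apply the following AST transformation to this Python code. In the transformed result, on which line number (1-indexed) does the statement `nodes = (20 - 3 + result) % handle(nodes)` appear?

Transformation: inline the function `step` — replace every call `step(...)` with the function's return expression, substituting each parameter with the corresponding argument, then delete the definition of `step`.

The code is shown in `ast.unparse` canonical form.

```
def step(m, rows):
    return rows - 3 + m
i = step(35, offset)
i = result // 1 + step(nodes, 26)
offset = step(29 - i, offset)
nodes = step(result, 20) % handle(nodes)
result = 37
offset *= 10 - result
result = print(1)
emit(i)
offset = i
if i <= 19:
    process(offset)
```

4

Transformed code:
i = offset - 3 + 35
i = result // 1 + (26 - 3 + nodes)
offset = offset - 3 + (29 - i)
nodes = (20 - 3 + result) % handle(nodes)
result = 37
offset *= 10 - result
result = print(1)
emit(i)
offset = i
if i <= 19:
    process(offset)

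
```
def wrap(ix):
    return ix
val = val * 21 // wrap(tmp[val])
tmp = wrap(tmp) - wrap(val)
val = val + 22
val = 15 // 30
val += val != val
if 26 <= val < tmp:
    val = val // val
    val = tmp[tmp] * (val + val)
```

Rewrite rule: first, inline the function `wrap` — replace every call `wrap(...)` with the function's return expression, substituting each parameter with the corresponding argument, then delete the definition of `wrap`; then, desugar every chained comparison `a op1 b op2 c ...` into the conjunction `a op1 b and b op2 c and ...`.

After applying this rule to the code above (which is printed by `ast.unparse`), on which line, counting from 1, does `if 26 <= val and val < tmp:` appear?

6

Transformed code:
val = val * 21 // tmp[val]
tmp = tmp - val
val = val + 22
val = 15 // 30
val += val != val
if 26 <= val and val < tmp:
    val = val // val
    val = tmp[tmp] * (val + val)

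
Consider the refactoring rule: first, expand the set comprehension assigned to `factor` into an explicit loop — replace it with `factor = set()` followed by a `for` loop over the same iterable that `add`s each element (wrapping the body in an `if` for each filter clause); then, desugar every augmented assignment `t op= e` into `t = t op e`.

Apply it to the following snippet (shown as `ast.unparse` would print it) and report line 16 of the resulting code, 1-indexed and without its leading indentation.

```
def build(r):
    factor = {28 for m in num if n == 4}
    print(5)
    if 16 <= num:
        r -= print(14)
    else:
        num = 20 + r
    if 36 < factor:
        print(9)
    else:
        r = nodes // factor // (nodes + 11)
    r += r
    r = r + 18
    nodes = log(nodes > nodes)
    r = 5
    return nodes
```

Transformed code:
def build(r):
    factor = set()
    for m in num:
        if n == 4:
            factor.add(28)
    print(5)
    if 16 <= num:
        r = r - print(14)
    else:
        num = 20 + r
    if 36 < factor:
        print(9)
    else:
        r = nodes // factor // (nodes + 11)
    r = r + r
    r = r + 18
    nodes = log(nodes > nodes)
    r = 5
    return nodes

r = r + 18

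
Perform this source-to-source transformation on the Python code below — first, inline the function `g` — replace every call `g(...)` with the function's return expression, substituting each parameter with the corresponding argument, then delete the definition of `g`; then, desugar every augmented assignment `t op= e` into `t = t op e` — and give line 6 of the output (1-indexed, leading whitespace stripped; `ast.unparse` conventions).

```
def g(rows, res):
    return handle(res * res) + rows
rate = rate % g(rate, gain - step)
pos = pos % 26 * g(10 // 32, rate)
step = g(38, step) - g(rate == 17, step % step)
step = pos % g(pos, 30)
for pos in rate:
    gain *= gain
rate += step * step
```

gain = gain * gain

Transformed code:
rate = rate % (handle((gain - step) * (gain - step)) + rate)
pos = pos % 26 * (handle(rate * rate) + 10 // 32)
step = handle(step * step) + 38 - (handle(step % step * (step % step)) + (rate == 17))
step = pos % (handle(30 * 30) + pos)
for pos in rate:
    gain = gain * gain
rate = rate + step * step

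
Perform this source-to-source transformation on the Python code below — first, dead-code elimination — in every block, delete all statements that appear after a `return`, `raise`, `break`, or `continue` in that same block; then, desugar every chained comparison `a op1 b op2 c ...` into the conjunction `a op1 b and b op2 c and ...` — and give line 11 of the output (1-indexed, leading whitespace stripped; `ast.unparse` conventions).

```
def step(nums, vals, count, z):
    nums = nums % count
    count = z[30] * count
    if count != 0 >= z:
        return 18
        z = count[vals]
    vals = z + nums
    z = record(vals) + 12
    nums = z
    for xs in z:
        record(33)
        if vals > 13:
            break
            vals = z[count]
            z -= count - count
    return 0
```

Transformed code:
def step(nums, vals, count, z):
    nums = nums % count
    count = z[30] * count
    if count != 0 and 0 >= z:
        return 18
    vals = z + nums
    z = record(vals) + 12
    nums = z
    for xs in z:
        record(33)
        if vals > 13:
            break
    return 0

if vals > 13:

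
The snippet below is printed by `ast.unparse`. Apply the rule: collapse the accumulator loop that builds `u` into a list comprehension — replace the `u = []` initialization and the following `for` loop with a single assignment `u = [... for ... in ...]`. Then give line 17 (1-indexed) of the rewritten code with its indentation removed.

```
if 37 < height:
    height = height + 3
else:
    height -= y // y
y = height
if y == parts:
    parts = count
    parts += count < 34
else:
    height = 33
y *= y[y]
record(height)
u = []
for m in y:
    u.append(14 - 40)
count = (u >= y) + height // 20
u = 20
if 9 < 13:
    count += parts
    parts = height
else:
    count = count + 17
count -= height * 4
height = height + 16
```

count += parts

Transformed code:
if 37 < height:
    height = height + 3
else:
    height -= y // y
y = height
if y == parts:
    parts = count
    parts += count < 34
else:
    height = 33
y *= y[y]
record(height)
u = [14 - 40 for m in y]
count = (u >= y) + height // 20
u = 20
if 9 < 13:
    count += parts
    parts = height
else:
    count = count + 17
count -= height * 4
height = height + 16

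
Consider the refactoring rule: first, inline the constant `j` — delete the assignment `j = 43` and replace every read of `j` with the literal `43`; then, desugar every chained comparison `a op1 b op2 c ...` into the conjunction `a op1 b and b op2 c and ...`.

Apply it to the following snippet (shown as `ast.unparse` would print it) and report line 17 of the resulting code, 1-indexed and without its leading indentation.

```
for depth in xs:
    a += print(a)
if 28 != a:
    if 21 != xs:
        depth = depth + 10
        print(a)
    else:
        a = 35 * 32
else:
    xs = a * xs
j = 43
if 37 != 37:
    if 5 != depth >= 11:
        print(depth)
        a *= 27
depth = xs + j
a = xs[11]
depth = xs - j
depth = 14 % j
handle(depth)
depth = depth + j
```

depth = xs - 43

Transformed code:
for depth in xs:
    a += print(a)
if 28 != a:
    if 21 != xs:
        depth = depth + 10
        print(a)
    else:
        a = 35 * 32
else:
    xs = a * xs
if 37 != 37:
    if 5 != depth and depth >= 11:
        print(depth)
        a *= 27
depth = xs + 43
a = xs[11]
depth = xs - 43
depth = 14 % 43
handle(depth)
depth = depth + 43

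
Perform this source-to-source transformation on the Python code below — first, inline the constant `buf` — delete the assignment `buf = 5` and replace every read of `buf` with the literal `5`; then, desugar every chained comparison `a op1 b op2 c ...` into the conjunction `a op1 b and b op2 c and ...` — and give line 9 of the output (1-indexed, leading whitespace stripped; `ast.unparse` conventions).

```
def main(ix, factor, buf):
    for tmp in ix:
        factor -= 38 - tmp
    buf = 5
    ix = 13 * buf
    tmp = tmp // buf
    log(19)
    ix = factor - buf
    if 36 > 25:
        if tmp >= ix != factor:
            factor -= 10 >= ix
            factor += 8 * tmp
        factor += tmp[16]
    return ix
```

Transformed code:
def main(ix, factor, buf):
    for tmp in ix:
        factor -= 38 - tmp
    ix = 13 * 5
    tmp = tmp // 5
    log(19)
    ix = factor - 5
    if 36 > 25:
        if tmp >= ix and ix != factor:
            factor -= 10 >= ix
            factor += 8 * tmp
        factor += tmp[16]
    return ix

if tmp >= ix and ix != factor:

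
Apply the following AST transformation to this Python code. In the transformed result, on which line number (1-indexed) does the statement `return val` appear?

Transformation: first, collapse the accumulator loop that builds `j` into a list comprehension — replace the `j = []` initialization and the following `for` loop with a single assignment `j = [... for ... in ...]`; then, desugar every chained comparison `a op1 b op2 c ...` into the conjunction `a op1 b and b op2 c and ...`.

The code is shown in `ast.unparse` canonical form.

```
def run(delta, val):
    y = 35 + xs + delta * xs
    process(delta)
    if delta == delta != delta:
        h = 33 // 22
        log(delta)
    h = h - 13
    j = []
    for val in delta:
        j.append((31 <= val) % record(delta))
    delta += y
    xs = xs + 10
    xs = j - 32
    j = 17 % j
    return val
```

13

Transformed code:
def run(delta, val):
    y = 35 + xs + delta * xs
    process(delta)
    if delta == delta and delta != delta:
        h = 33 // 22
        log(delta)
    h = h - 13
    j = [(31 <= val) % record(delta) for val in delta]
    delta += y
    xs = xs + 10
    xs = j - 32
    j = 17 % j
    return val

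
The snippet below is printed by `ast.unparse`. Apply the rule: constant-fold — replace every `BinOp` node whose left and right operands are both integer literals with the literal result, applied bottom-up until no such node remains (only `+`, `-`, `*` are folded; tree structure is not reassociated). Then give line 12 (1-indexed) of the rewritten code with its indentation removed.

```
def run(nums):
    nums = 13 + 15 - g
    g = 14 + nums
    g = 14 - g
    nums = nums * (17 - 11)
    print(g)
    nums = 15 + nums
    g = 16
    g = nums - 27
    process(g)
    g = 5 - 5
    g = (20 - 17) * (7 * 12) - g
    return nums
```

Transformed code:
def run(nums):
    nums = 28 - g
    g = 14 + nums
    g = 14 - g
    nums = nums * 6
    print(g)
    nums = 15 + nums
    g = 16
    g = nums - 27
    process(g)
    g = 0
    g = 252 - g
    return nums

g = 252 - g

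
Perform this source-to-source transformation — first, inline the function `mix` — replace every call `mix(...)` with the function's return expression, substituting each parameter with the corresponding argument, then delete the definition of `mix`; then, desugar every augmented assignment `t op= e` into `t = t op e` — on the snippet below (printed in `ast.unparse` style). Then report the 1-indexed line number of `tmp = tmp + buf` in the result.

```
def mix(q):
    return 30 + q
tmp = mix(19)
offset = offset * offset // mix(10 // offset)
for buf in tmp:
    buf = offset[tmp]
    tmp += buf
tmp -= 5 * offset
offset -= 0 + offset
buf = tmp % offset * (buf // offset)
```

Transformed code:
tmp = 30 + 19
offset = offset * offset // (30 + 10 // offset)
for buf in tmp:
    buf = offset[tmp]
    tmp = tmp + buf
tmp = tmp - 5 * offset
offset = offset - (0 + offset)
buf = tmp % offset * (buf // offset)

5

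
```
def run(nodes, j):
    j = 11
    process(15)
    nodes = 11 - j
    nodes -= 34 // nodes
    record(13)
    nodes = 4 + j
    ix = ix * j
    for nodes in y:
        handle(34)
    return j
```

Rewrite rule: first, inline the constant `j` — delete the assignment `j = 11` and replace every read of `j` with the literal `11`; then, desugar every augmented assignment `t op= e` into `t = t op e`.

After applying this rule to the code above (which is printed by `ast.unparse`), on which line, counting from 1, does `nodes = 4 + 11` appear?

6

Transformed code:
def run(nodes, j):
    process(15)
    nodes = 11 - 11
    nodes = nodes - 34 // nodes
    record(13)
    nodes = 4 + 11
    ix = ix * 11
    for nodes in y:
        handle(34)
    return 11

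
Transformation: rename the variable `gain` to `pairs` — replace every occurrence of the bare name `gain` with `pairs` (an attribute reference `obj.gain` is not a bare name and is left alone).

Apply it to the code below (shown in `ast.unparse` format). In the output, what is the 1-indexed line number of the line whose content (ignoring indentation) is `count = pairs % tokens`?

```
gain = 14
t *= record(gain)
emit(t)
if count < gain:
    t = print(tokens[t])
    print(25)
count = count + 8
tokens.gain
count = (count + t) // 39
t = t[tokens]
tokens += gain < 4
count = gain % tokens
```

12

Transformed code:
pairs = 14
t *= record(pairs)
emit(t)
if count < pairs:
    t = print(tokens[t])
    print(25)
count = count + 8
tokens.gain
count = (count + t) // 39
t = t[tokens]
tokens += pairs < 4
count = pairs % tokens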